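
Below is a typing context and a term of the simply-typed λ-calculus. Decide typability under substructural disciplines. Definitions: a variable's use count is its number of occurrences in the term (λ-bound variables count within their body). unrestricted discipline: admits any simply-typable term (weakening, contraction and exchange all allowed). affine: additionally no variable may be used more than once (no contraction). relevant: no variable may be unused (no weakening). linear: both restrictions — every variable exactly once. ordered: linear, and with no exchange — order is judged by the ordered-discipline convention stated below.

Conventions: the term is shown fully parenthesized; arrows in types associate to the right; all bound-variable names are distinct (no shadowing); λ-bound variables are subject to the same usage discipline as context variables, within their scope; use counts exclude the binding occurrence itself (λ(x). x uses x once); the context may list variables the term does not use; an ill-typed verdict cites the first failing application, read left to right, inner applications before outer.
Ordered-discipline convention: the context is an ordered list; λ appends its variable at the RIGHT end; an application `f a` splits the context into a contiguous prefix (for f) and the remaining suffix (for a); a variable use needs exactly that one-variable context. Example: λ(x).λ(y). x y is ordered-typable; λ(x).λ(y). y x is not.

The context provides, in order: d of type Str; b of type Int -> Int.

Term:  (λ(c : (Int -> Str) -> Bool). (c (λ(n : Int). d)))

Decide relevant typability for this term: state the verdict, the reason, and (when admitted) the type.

no — b, n never used (weakening)
counts: d: 1×, b: 0×, c (bound): 1×, n (bound): 0×
use order (left to right): c, d
typing: well-typed at ((Int -> Str) -> Bool) -> Bool
all disciplines: ordered ✗; linear ✗; affine ✓; relevant ✗; unrestricted ✓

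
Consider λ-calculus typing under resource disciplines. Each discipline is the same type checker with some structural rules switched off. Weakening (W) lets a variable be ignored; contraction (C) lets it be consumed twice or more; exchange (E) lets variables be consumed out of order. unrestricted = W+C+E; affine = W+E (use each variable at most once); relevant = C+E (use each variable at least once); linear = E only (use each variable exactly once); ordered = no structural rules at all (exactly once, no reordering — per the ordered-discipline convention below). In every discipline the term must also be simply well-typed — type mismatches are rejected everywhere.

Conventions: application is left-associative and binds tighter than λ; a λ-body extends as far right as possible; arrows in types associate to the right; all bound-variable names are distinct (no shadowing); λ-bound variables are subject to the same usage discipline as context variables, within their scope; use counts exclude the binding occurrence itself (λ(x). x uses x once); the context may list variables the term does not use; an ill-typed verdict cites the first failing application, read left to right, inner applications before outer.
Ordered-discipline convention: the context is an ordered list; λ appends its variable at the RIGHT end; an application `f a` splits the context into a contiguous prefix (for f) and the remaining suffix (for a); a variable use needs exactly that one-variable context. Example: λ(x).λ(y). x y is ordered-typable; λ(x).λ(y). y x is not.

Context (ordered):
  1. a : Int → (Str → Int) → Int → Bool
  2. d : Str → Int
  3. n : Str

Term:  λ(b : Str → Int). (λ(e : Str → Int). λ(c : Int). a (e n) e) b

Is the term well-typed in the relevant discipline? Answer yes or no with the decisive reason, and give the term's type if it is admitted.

no — d, c never used (weakening)
variable uses: a: 1; d: 0; n: 1; b [bound]: 1; e [bound]: 2; c [bound]: 0
order of uses: a, e, n, e, b
typing: the term checks, with type (Str → Int) → Int → Int → Bool
across the five disciplines: ordered ✗ · linear ✗ · affine ✗ · relevant ✗ · unrestricted ✓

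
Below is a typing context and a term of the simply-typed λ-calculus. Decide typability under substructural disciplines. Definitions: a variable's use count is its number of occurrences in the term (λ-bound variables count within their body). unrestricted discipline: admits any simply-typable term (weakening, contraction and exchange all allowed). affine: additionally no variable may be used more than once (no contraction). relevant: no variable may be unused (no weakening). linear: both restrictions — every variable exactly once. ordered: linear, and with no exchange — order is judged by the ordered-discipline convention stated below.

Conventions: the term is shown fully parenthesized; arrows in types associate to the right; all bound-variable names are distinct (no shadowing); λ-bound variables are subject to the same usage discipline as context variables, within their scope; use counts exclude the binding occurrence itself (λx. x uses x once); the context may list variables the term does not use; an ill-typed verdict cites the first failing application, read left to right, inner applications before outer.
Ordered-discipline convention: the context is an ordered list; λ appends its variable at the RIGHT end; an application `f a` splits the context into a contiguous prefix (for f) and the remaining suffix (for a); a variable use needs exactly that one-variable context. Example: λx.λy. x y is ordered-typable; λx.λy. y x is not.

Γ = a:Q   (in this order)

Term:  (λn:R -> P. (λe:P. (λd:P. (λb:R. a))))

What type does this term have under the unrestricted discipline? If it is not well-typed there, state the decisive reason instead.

term : (R -> P) -> P -> P -> R -> Q
usage: a=1; n (bound)=0; e (bound)=0; d (bound)=0; b (bound)=0
order of uses: a
typing: ✓ — (R -> P) -> P -> P -> R -> Q
per-discipline verdicts: ordered ✗ | linear ✗ | affine ✓ | relevant ✗ | unrestricted ✓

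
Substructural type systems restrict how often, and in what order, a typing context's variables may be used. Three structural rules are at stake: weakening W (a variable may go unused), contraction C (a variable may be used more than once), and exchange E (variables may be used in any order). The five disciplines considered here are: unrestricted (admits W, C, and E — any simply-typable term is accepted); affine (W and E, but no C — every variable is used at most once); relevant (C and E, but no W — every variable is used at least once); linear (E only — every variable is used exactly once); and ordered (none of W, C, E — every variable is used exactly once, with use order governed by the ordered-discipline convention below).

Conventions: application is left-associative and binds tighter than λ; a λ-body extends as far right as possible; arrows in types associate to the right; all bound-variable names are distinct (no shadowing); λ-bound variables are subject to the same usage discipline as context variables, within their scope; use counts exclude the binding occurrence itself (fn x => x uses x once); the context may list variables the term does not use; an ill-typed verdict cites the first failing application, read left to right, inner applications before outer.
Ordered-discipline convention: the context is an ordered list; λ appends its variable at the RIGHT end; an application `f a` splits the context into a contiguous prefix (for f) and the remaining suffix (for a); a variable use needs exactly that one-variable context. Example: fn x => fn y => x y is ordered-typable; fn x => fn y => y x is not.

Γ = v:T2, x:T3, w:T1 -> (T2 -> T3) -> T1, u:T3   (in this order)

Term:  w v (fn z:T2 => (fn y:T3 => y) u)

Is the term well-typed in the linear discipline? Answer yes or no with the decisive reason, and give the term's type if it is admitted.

no — the type mismatch rejects it
use counts: v=1; x=0; w=1; u=1; z (bound)=0; y (bound)=1
uses in reading order: w, v, y, u
typing: ill-typed: an argument T2 mismatches the expected T1
per-discipline verdicts: ordered ✗ · linear ✗ · affine ✗ · relevant ✗ · unrestricted ✗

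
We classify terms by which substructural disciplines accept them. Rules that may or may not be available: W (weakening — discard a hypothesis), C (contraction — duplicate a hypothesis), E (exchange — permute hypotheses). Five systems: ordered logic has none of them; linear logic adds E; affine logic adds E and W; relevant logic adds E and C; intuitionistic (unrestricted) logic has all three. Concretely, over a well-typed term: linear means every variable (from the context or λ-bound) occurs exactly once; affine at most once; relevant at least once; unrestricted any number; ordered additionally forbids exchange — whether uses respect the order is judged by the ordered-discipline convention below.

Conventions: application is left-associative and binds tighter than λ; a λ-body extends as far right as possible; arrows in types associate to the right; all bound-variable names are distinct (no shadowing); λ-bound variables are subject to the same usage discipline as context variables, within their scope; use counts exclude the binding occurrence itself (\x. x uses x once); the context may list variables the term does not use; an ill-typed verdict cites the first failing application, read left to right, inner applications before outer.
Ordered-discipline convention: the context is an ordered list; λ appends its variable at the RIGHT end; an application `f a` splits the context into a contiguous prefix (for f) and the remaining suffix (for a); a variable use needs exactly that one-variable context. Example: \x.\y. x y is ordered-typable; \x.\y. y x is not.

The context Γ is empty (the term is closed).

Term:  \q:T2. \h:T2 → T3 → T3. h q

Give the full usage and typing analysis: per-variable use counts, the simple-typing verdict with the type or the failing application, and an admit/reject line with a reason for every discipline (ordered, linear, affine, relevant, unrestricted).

variable uses: q (λ-bound): 1, h (λ-bound): 1
left-to-right use order: h, q
typing: the term checks, with type T2 → (T2 → T3 → T3) → T3 → T3
ordered: ✗ — no ordered split (uses run h, q)
linear: ✓ — each of q, h used exactly once
affine: ✓ — q, h: no repeats, contraction unneeded
relevant: ✓ — every one of q, h appears
unrestricted: ✓ — simply typable at T2 → (T2 → T3 → T3) → T3 → T3; W, C, E all held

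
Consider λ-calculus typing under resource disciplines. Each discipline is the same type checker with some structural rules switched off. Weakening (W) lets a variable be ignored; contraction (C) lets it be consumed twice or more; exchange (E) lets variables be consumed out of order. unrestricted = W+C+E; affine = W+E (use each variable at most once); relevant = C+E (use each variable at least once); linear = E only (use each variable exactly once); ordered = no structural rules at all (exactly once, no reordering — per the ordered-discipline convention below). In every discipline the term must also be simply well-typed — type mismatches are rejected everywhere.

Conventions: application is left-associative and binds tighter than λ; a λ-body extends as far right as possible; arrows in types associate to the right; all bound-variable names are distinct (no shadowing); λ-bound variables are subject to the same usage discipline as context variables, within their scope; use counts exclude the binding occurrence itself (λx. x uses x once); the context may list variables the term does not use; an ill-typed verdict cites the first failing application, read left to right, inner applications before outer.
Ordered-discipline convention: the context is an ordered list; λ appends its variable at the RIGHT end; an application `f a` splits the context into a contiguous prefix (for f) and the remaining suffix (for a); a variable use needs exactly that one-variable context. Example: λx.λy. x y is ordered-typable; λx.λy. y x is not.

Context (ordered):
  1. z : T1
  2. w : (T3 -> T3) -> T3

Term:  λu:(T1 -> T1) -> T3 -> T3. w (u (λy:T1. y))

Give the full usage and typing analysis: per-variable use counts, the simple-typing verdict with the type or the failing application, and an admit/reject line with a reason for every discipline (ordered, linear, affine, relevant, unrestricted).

counts: z: 0×; w: 1×; u (λ-bound): 1×; y (λ-bound): 1×
use order (left to right): w, u, y
typing: ✓ — ((T1 -> T1) -> T3 -> T3) -> T3
ordered: ✗ — z never used (weakening)
linear: ✗ — z never used (weakening)
affine: ✓ — at most one use each (z, w, u, y)
relevant: ✗ — z never used (weakening)
unrestricted: ✓ — type-checks (((T1 -> T1) -> T3 -> T3) -> T3) and nothing is barred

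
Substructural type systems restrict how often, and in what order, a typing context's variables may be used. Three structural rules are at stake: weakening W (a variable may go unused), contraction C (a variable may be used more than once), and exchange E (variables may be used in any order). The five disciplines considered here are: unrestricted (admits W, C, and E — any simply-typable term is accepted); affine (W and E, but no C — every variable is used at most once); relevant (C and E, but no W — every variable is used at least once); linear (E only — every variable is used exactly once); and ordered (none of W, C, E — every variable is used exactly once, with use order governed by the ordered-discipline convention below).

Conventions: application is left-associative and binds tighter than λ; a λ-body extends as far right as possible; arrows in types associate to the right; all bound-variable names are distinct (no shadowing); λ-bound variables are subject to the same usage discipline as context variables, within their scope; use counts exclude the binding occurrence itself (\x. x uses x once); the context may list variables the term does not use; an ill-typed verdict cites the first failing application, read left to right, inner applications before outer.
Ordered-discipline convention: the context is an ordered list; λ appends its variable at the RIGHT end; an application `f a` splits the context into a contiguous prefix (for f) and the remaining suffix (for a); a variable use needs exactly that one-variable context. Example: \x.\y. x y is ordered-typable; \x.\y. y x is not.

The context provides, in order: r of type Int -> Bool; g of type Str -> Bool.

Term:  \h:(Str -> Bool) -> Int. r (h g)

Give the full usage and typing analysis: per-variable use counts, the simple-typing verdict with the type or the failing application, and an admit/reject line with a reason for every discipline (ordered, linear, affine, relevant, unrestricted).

usage: r ×1; g ×1; h [bound] ×1
left-to-right use order: r, h, g
typing: well-typed — term : ((Str -> Bool) -> Int) -> Bool
ordered: ✗ — no contiguous prefix/suffix split fits r, h, g
linear: ✓ — r, g, h: one use apiece
affine: ✓ — r, g, h: no repeats, contraction unneeded
relevant: ✓ — every one of r, g, h appears
unrestricted: ✓ — simply typable at ((Str -> Bool) -> Int) -> Bool; W, C, E all held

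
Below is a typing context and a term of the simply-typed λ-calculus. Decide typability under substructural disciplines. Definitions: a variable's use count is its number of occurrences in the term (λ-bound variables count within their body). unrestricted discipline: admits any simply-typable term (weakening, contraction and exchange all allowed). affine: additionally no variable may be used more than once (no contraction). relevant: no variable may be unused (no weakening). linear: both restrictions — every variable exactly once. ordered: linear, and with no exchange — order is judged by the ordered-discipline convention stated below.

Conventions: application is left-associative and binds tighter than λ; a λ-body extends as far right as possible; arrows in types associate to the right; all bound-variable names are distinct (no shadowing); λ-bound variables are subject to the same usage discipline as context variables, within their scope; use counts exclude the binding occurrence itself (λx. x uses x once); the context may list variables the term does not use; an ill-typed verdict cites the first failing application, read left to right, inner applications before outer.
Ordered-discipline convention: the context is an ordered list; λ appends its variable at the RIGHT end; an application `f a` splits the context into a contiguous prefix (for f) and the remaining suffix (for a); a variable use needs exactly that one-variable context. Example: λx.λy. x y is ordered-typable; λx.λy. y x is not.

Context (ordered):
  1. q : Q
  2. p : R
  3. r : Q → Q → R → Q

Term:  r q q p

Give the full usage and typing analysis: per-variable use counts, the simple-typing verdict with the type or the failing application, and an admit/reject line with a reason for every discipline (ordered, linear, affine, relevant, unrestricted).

use counts: q=2, p=1, r=1
uses in reading order: r, q, q, p
typing: well-typed — term : Q
ordered: ✗, q ×2 used more than once (contraction)
linear: ✗, q ×2 used more than once (contraction)
affine: ✗, q ×2 used more than once (contraction)
relevant: ✓, none of q, p, r goes unused
unrestricted: ✓, type-checks (Q) and nothing is barred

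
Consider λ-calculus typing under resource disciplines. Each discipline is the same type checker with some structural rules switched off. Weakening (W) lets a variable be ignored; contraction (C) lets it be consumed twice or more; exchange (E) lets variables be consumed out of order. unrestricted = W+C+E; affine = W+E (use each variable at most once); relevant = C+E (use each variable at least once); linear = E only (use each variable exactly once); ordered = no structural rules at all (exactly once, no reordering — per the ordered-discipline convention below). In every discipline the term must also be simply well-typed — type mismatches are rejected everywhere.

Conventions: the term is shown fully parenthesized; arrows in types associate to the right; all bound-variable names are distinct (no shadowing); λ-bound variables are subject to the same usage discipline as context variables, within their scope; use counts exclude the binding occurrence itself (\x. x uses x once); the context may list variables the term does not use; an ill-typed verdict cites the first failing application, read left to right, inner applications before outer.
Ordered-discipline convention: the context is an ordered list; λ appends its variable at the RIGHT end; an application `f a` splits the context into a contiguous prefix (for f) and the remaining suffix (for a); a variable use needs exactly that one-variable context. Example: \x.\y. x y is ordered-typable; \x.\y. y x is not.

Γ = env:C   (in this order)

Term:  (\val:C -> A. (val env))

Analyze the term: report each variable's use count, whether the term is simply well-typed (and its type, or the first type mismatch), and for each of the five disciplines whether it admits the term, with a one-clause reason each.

counts: env=1; val [bound]=1
uses in reading order: val, env
typing: the term checks, with type (C -> A) -> A
ordered: ✗ — no ordered split (uses run val, env)
linear: ✓ — env, val: one use apiece
affine: ✓ — env, val: no repeats, contraction unneeded
relevant: ✓ — none of env, val goes unused
unrestricted: ✓ — typability at (C -> A) -> A is all that's needed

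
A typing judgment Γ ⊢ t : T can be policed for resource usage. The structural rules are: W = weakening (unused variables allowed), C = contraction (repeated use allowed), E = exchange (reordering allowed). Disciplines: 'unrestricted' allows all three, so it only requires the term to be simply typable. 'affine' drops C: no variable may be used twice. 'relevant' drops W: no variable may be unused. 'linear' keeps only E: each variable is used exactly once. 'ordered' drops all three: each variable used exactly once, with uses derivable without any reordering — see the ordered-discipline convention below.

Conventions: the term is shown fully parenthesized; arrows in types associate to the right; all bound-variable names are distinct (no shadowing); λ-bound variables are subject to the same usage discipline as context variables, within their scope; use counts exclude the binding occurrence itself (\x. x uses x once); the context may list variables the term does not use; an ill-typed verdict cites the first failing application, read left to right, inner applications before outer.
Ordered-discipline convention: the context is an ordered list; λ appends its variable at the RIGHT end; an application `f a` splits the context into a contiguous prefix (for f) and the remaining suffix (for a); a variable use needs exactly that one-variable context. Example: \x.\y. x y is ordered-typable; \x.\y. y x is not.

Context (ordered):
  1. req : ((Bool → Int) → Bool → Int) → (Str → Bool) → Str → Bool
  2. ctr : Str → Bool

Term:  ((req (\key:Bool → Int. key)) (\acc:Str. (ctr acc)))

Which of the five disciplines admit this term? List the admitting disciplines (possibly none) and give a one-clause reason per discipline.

admitting disciplines: ordered, linear, affine, relevant, unrestricted
counts: req: 1; ctr: 1; key (λ-bound): 1; acc (λ-bound): 1
order of uses: req, key, ctr, acc
typing: well-typed — term : Str → Bool
ordered: ✓, req, ctr, key, acc: once each, no exchange needed
linear: ✓, req, ctr, key, acc: one use apiece
affine: ✓, req, ctr, key, acc: no repeats, contraction unneeded
relevant: ✓, req, ctr, key, acc: all used, weakening unneeded
unrestricted: ✓, simply typable at Str → Bool; W, C, E all held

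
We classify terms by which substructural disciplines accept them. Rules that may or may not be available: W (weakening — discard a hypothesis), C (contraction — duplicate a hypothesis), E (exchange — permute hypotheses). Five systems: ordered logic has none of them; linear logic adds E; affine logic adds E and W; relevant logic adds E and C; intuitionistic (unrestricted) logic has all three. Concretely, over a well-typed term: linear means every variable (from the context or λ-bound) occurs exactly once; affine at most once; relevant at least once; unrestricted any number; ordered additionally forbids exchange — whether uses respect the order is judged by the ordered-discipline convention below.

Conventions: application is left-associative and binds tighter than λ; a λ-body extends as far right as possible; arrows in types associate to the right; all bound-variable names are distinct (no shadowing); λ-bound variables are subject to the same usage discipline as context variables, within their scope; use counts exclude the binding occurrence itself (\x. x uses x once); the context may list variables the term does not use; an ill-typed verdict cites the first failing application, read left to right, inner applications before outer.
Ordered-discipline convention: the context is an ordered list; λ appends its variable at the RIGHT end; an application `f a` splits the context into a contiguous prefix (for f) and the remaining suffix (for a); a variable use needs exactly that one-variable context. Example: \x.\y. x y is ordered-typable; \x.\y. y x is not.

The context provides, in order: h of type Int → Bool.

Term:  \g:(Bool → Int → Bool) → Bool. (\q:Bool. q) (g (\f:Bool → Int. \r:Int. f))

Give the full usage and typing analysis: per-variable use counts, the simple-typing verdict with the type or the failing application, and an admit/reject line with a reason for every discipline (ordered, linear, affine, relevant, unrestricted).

variable uses: h=0; g (bound)=1; q (bound)=1; f (bound)=1; r (bound)=0
order of uses: q, g, f
typing: ill-typed: an application expects Bool → Int → Bool but receives (Bool → Int) → Int → Bool → Int
ordered ✗ (the type mismatch rejects it)
linear ✗ (not simply typable)
affine ✗ (fails simple typing)
relevant ✗ (a type mismatch blocks all five)
unrestricted ✗ (the type mismatch rejects it)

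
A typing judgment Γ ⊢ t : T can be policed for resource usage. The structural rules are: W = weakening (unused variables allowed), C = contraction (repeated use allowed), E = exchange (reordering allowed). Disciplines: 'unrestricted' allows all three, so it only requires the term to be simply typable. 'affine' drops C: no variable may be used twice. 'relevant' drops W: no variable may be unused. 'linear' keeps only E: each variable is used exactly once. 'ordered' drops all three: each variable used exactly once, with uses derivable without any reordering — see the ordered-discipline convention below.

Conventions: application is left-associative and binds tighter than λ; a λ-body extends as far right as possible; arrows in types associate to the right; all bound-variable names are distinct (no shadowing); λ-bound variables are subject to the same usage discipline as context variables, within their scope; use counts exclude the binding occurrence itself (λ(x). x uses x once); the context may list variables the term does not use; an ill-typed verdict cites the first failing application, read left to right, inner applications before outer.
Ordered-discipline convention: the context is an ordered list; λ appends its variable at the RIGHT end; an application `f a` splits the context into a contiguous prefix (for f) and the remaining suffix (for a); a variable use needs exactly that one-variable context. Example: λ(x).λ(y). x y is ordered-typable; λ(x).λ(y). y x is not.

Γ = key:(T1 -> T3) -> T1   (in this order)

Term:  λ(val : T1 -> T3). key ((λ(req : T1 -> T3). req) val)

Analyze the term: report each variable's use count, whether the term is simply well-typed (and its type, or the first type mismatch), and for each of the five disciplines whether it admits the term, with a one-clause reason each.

variable uses: key ×1; val (λ-bound) ×1; req (λ-bound) ×1
use order (left to right): key, req, val
typing: well-typed — term : (T1 -> T3) -> T1
ordered ✓ (single-use (key, val, req), ordered derivation ok)
linear ✓ (each of key, val, req used exactly once)
affine ✓ (no duplicate uses among key, val, req)
relevant ✓ (none of key, val, req goes unused)
unrestricted ✓ (type-checks ((T1 -> T3) -> T1) and nothing is barred)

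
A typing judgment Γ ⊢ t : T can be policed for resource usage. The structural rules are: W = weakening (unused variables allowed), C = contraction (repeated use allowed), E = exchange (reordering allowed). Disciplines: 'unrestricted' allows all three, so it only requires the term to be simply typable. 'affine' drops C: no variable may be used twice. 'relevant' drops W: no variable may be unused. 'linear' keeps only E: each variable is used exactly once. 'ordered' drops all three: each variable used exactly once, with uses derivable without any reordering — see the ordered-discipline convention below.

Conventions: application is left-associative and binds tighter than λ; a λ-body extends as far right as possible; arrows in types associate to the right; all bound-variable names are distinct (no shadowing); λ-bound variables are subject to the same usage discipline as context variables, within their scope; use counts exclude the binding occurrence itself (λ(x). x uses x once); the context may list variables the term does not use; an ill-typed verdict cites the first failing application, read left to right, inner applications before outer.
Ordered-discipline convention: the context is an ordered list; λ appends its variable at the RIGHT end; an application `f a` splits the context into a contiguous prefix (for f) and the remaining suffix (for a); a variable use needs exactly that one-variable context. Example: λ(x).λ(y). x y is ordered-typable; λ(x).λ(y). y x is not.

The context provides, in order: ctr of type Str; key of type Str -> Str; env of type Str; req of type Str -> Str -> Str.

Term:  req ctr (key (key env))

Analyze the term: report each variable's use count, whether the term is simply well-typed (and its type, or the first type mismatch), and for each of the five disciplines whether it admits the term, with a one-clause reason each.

counts: ctr ×1, key ×2, env ×1, req ×1
uses in reading order: req, ctr, key, key, env
typing: well-typed at Str
ordered ✗ (uses contraction: key ×2)
linear ✗ (uses contraction: key ×2)
affine ✗ (uses contraction: key ×2)
relevant ✓ (ctr, key, env, req: all used, weakening unneeded)
unrestricted ✓ (simply typable at Str; W, C, E all held)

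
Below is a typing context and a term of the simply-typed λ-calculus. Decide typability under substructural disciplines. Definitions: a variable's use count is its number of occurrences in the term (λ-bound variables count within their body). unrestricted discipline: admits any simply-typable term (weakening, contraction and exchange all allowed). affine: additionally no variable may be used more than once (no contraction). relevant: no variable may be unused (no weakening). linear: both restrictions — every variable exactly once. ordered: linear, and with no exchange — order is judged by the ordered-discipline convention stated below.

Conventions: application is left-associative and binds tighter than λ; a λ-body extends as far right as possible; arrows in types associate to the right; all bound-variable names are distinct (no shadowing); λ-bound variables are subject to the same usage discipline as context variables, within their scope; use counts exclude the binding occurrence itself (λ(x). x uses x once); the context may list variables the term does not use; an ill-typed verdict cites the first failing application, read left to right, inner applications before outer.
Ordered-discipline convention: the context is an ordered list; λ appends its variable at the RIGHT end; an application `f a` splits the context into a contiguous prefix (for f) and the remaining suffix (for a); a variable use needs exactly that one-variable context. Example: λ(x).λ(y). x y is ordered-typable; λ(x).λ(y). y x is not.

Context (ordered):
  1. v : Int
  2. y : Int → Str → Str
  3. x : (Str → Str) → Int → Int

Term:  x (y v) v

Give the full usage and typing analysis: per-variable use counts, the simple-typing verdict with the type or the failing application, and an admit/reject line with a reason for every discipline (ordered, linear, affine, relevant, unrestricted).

counts: v: 2, y: 1, x: 1
uses in reading order: x, y, v, v
typing: well-typed — term : Int
ordered ✗ (needs contraction — v ×2)
linear ✗ (needs contraction — v ×2)
affine ✗ (needs contraction — v ×2)
relevant ✓ (every one of v, y, x appears)
unrestricted ✓ (typability at Int is all that's needed)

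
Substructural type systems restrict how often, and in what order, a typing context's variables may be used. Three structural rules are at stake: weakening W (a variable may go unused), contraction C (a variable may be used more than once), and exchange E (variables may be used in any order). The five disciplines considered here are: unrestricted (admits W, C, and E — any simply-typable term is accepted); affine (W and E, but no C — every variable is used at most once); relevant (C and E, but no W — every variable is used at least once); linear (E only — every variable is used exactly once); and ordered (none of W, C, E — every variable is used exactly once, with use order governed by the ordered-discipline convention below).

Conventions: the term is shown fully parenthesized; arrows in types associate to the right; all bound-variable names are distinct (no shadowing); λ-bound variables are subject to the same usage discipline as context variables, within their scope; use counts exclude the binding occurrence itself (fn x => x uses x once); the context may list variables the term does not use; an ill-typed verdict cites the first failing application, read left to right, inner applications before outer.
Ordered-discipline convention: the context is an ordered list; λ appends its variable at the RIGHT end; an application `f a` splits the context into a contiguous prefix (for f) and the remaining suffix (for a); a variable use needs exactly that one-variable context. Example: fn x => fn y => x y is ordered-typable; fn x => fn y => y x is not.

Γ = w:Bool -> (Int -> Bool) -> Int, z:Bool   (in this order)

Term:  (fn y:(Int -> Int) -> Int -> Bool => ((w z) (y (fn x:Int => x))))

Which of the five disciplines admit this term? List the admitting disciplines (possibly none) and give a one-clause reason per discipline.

accepted by: ordered, linear, affine, relevant, unrestricted
variable uses: w: 1; z: 1; y [bound]: 1; x [bound]: 1
order of uses: w, z, y, x
typing: the term checks, with type ((Int -> Int) -> Int -> Bool) -> Int
ordered: ✓ — one use each (w, z, y, x); ordered split holds
linear: ✓ — exactly-once usage across w, z, y, x
affine: ✓ — w, z, y, x: no repeats, contraction unneeded
relevant: ✓ — every one of w, z, y, x appears
unrestricted: ✓ — type-checks (((Int -> Int) -> Int -> Bool) -> Int) and nothing is barred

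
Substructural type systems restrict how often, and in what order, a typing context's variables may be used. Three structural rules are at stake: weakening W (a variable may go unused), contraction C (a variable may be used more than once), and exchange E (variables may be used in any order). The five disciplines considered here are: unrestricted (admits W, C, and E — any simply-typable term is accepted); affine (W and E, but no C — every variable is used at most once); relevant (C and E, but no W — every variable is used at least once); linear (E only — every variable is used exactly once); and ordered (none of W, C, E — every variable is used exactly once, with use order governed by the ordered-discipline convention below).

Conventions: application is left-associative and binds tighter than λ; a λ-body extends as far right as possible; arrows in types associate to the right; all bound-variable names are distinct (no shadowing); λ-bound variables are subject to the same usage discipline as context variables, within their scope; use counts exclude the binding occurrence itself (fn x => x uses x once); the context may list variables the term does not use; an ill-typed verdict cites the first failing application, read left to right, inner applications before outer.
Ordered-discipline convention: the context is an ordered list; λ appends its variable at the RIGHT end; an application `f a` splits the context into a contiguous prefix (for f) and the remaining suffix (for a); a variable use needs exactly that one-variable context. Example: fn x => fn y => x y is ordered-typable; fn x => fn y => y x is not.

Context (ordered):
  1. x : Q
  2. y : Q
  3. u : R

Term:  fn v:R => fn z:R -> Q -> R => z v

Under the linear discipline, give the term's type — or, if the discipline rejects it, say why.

not well-typed under linear — needs weakening: x, y, u unused
variable uses: x=0; y=0; u=0; v (bound)=1; z (bound)=1
use order (left to right): z, v
typing: the term checks, with type R -> (R -> Q -> R) -> Q -> R
across the five disciplines: ordered ✗; linear ✗; affine ✓; relevant ✗; unrestricted ✓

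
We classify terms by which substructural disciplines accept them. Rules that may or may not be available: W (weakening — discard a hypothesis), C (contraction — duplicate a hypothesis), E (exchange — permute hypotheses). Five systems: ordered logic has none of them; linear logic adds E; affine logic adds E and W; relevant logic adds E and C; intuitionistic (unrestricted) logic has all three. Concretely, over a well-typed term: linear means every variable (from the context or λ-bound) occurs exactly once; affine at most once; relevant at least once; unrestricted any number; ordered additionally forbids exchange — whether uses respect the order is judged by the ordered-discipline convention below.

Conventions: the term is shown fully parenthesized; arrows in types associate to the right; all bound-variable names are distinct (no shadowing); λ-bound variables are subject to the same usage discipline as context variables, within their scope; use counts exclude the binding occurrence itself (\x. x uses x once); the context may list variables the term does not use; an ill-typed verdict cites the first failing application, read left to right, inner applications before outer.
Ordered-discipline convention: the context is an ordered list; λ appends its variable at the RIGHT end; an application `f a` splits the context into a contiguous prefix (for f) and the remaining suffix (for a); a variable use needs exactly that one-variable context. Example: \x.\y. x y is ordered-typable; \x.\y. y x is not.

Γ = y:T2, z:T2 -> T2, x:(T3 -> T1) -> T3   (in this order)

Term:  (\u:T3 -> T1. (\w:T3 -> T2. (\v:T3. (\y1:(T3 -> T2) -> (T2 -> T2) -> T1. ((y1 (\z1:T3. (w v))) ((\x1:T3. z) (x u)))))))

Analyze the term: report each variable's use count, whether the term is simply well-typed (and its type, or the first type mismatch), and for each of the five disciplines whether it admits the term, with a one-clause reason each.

counts: y: 0×, z: 1×, x: 1×, u (bound): 1×, w (bound): 1×, v (bound): 1×, y1 (bound): 1×, z1 (bound): 0×, x1 (bound): 0×
uses in reading order: y1, w, v, z, x, u
typing: well-typed — term : (T3 -> T1) -> (T3 -> T2) -> T3 -> ((T3 -> T2) -> (T2 -> T2) -> T1) -> T1
ordered: ✗ — y, z1, x1 never used (weakening)
linear: ✗ — y, z1, x1 never used (weakening)
affine: ✓ — at most one use each (y, z, x, u, w, v, y1, z1, x1)
relevant: ✗ — y, z1, x1 never used (weakening)
unrestricted: ✓ — well-typed at (T3 -> T1) -> (T3 -> T2) -> T3 -> ((T3 -> T2) -> (T2 -> T2) -> T1) -> T1; no restrictions here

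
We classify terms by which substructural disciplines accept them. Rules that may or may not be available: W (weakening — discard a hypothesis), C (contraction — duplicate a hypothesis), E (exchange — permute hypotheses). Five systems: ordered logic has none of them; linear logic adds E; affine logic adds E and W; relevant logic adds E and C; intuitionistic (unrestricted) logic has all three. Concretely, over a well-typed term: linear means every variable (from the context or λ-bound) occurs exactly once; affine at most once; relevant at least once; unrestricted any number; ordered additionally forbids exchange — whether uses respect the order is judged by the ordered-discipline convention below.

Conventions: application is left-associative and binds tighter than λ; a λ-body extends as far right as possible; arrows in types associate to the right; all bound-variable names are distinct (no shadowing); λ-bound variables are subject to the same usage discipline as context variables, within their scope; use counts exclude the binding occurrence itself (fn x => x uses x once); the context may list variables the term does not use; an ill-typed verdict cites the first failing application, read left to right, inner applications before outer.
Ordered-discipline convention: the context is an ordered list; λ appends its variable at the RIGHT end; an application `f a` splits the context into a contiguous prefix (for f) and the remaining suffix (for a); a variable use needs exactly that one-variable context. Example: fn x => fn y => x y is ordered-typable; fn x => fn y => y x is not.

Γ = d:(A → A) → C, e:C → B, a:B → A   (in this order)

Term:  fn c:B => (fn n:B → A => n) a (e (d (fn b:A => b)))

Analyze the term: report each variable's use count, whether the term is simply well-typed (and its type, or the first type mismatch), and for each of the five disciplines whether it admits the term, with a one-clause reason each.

counts: d: 1×; e: 1×; a: 1×; c (bound): 0×; n (bound): 1×; b (bound): 1×
left-to-right use order: n, a, e, d, b
typing: well-typed at B → A
ordered: ✗ — c never used (weakening)
linear: ✗ — c never used (weakening)
affine: ✓ — none of d, e, a, c, n, b used more than once
relevant: ✗ — c never used (weakening)
unrestricted: ✓ — typability at B → A is all that's needed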